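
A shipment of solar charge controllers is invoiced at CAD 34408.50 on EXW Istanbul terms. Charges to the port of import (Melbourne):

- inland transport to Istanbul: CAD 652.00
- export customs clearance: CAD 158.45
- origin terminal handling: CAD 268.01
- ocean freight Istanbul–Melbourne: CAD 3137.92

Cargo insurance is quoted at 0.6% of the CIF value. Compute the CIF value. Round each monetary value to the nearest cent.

Let C be the CIF value. C = EXW price + pre-shipment costs + freight + 0.6% × C
C − 0.6% × C = 34408.50 + 652.00 + 158.45 + 268.01 + 3137.92
0.994 × C = 38624.88
C = 38624.88 / 0.994 = 38858.03
Insurance premium = 0.6% × 38858.03 = 233.15

CIF value: CAD 38858.03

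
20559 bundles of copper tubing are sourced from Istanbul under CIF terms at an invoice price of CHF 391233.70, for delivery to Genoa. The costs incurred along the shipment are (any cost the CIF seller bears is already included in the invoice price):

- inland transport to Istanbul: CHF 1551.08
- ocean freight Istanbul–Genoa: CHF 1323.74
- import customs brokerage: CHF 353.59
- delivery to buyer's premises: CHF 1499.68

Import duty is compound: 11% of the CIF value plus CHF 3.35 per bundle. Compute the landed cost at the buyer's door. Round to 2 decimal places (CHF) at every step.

CIF: the seller pays costs through ocean freight and marine insurance to the destination port.
Already in the invoice (seller's account under CIF): inland to port, freight — exclude.
The CIF price already equals the CIF value: 391233.70
Ad valorem component: 391233.70 × 11% = 43035.71
Specific component: 20559 × 3.35 = 68872.65
Import duty = 43035.71 + 68872.65 = 111908.36
Buyer bears: brokerage 353.59 + delivery 1499.68 + duty 111908.36 = 113761.63
Landed cost = invoice 391233.70 + 113761.63 = 504995.33

Total landed cost: CHF 504995.33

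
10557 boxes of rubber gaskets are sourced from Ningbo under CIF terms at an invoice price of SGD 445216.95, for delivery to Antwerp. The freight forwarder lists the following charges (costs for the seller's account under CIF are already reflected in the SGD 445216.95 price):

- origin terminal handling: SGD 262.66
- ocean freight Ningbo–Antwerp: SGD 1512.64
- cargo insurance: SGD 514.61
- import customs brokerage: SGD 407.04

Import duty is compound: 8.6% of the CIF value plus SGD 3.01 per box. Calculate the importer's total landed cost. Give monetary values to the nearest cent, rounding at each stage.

CIF: the seller pays costs through ocean freight and marine insurance to the destination port.
Already in the invoice (seller's account under CIF): origin terminal, freight, insurance — exclude.
The CIF price already equals the CIF value: 445216.95
Ad valorem component: 445216.95 × 8.6% = 38288.66
Specific component: 10557 × 3.01 = 31776.57
Import duty = 38288.66 + 31776.57 = 70065.23
Buyer bears: brokerage 407.04 + duty 70065.23 = 70472.27
Landed cost = invoice 445216.95 + 70472.27 = 515689.22

Total landed cost: SGD 515689.22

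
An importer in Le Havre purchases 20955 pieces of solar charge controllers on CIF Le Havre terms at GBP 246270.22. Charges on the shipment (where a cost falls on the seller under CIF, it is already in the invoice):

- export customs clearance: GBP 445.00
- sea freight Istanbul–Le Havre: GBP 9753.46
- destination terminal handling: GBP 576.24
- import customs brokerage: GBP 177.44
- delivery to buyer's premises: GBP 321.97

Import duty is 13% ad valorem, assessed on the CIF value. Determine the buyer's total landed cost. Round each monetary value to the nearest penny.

CIF: the seller pays costs through ocean freight and marine insurance to the destination port.
Already in the invoice (seller's account under CIF): export clearance, freight — exclude.
The CIF price already equals the CIF value: 246270.22
Import duty = 246270.22 × 13% = 32015.13
Buyer bears: destination terminal 576.24 + brokerage 177.44 + delivery 321.97 + duty 32015.13 = 33090.78
Landed cost = invoice 246270.22 + 33090.78 = 279361.00

Total landed cost: GBP 279361.00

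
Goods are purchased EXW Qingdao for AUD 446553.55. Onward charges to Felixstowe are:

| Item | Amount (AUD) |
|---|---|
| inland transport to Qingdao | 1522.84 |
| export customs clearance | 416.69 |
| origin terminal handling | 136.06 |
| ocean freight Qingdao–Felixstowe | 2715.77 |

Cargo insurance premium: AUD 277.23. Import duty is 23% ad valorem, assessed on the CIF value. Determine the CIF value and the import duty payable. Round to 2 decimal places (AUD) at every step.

CIF value: AUD 451622.14; import duty: AUD 103873.09

CIF = EXW price + pre-shipment costs + freight + insurance
CIF = 446553.55 + 1522.84 + 416.69 + 136.06 + 2715.77 + 277.23 = 451622.14
Import duty = 451622.14 × 23% = 103873.09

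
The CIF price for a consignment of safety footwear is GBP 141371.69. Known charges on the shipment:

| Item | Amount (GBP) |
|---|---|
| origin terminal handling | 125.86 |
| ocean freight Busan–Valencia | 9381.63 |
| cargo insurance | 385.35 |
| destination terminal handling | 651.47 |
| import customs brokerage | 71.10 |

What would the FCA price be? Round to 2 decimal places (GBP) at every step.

Not relevant to the conversion: destination terminal, brokerage — on the buyer under both terms; not part of either seller's price.
From CIF to FCA, the seller no longer bears: origin terminal, freight, insurance.
FCA price = 141371.69 − 125.86 − 9381.63 − 385.35 = 131478.85

FCA price: GBP 131478.85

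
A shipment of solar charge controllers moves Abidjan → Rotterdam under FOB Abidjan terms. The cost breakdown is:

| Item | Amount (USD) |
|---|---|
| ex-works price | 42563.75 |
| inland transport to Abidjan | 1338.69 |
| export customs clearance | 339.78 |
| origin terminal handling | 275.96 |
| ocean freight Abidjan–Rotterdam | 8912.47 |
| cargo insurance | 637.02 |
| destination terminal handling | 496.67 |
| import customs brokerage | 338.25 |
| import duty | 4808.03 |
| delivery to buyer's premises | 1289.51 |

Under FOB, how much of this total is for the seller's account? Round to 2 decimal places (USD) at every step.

FOB: the seller bears costs until goods are on board at the origin port; the buyer bears freight, insurance and all costs thereafter.
Seller's account: goods 42563.75 + inland to port 1338.69 + export clearance 339.78 + origin terminal 275.96 = 44518.18
Buyer's account: freight 8912.47 + insurance 637.02 + destination terminal 496.67 + brokerage 338.25 + duty 4808.03 + delivery 1289.51 = 16481.95

Seller's account: USD 44518.18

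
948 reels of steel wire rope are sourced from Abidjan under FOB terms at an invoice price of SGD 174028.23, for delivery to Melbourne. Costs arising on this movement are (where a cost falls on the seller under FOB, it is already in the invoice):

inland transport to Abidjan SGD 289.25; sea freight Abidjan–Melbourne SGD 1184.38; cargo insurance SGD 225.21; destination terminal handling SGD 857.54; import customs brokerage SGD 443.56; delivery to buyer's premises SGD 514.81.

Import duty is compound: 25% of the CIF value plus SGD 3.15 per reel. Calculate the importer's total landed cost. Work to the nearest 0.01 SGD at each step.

FOB: the seller bears costs until goods are on board at the origin port; the buyer bears freight, insurance and all costs thereafter.
Already in the invoice (seller's account under FOB): inland to port — exclude.
CIF value = FOB price + freight + insurance = 174028.23 + 1184.38 + 225.21 = 175437.82
Ad valorem component: 175437.82 × 25% = 43859.46
Specific component: 948 × 3.15 = 2986.20
Import duty = 43859.46 + 2986.20 = 46845.66
Buyer bears: freight 1184.38 + insurance 225.21 + destination terminal 857.54 + brokerage 443.56 + delivery 514.81 + duty 46845.66 = 50071.16
Landed cost = invoice 174028.23 + 50071.16 = 224099.39

Total landed cost: SGD 224099.39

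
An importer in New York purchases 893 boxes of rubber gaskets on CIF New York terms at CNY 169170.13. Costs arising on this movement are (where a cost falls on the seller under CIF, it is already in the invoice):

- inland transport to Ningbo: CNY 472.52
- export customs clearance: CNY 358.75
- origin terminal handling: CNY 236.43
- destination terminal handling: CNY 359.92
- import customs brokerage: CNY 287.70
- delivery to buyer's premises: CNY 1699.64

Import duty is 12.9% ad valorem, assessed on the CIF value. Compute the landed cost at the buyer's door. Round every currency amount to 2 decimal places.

Total landed cost: CNY 193340.34

CIF: the seller pays costs through ocean freight and marine insurance to the destination port.
Already in the invoice (seller's account under CIF): inland to port, export clearance, origin terminal — exclude.
The CIF price already equals the CIF value: 169170.13
Import duty = 169170.13 × 12.9% = 21822.95
Buyer bears: destination terminal 359.92 + brokerage 287.70 + delivery 1699.64 + duty 21822.95 = 24170.21
Landed cost = invoice 169170.13 + 24170.21 = 193340.34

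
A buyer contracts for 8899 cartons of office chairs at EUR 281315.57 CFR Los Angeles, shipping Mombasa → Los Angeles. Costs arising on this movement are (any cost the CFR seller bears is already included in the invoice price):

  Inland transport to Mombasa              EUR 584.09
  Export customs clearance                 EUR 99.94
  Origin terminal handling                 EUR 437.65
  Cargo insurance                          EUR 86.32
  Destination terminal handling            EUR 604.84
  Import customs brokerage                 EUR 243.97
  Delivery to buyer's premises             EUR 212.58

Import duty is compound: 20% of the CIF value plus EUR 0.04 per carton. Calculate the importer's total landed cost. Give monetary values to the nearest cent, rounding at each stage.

CFR: the seller pays costs through ocean freight to the destination port, but not insurance.
Already in the invoice (seller's account under CFR): inland to port, export clearance, origin terminal — exclude.
CIF value = CFR price + insurance = 281315.57 + 86.32 = 281401.89
Ad valorem component: 281401.89 × 20% = 56280.38
Specific component: 8899 × 0.04 = 355.96
Import duty = 56280.38 + 355.96 = 56636.34
Buyer bears: insurance 86.32 + destination terminal 604.84 + brokerage 243.97 + delivery 212.58 + duty 56636.34 = 57784.05
Landed cost = invoice 281315.57 + 57784.05 = 339099.62

Total landed cost: EUR 339099.62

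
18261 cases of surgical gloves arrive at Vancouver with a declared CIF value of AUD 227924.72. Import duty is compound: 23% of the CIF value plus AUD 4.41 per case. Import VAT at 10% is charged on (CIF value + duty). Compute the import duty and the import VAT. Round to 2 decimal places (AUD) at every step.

Import duty: AUD 132953.70; import VAT: AUD 36087.84

Ad valorem component: 227924.72 × 23% = 52422.69
Specific component: 18261 × 4.41 = 80531.01
Import duty = 52422.69 + 80531.01 = 132953.70
VAT base = CIF + duty = 227924.72 + 132953.70 = 360878.42
Import VAT = 360878.42 × 10% = 36087.84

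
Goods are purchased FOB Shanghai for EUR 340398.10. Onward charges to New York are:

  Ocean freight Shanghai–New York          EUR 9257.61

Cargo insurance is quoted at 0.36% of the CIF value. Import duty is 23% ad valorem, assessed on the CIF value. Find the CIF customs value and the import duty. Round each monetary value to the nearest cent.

Let C be the CIF value. C = FOB price + freight + 0.36% × C
C − 0.36% × C = 340398.10 + 9257.61
0.9964 × C = 349655.71
C = 349655.71 / 0.9964 = 350919.02
Insurance premium = 0.36% × 350919.02 = 1263.31
Import duty = 350919.02 × 23% = 80711.37

CIF value: EUR 350919.02; import duty: EUR 80711.37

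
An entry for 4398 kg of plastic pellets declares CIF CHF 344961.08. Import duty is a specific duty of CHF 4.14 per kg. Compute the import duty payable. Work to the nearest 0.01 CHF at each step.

Import duty: CHF 18207.72

Import duty = 4398 × 4.14 = 18207.72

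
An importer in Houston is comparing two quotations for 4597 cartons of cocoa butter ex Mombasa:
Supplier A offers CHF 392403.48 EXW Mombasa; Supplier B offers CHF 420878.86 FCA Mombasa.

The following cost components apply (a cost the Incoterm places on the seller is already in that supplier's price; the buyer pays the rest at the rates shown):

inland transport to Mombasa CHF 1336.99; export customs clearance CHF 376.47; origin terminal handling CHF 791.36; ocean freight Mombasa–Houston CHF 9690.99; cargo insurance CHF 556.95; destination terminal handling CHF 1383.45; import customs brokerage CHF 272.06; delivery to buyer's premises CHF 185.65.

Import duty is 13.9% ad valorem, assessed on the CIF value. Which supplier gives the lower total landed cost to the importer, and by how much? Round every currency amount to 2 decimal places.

Supplier A (EXW):
CIF value = EXW price + inland to port + export clearance + origin terminal + freight + insurance = 392403.48 + 1336.99 + 376.47 + 791.36 + 9690.99 + 556.95 = 405156.24
Import duty = 405156.24 × 13.9% = 56316.72
Buyer bears (A): 1336.99 + 376.47 + 791.36 + 9690.99 + 556.95 + 1383.45 + 272.06 + 185.65 = 14593.92
Landed cost (A) = invoice 392403.48 + 14593.92 + duty 56316.72 = 463314.12
Supplier B (FCA):
CIF value = FCA price + origin terminal + freight + insurance = 420878.86 + 791.36 + 9690.99 + 556.95 = 431918.16
Import duty = 431918.16 × 13.9% = 60036.62
Buyer bears (B): 791.36 + 9690.99 + 556.95 + 1383.45 + 272.06 + 185.65 = 12880.46
Landed cost (B) = invoice 420878.86 + 12880.46 + duty 60036.62 = 493795.94
Difference = |463314.12 − 493795.94| = 30481.82

Supplier A is cheaper by CHF 30481.82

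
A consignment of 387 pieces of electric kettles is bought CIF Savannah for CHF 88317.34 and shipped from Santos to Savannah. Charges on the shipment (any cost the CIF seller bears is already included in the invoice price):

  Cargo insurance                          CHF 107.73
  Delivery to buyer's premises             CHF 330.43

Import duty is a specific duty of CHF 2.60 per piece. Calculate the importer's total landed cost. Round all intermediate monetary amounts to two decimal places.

Total landed cost: CHF 89653.97

CIF: the seller pays costs through ocean freight and marine insurance to the destination port.
Already in the invoice (seller's account under CIF): insurance — exclude.
The CIF price already equals the CIF value: 88317.34
Import duty = 387 × 2.60 = 1006.20
Buyer bears: delivery 330.43 + duty 1006.20 = 1336.63
Landed cost = invoice 88317.34 + 1336.63 = 89653.97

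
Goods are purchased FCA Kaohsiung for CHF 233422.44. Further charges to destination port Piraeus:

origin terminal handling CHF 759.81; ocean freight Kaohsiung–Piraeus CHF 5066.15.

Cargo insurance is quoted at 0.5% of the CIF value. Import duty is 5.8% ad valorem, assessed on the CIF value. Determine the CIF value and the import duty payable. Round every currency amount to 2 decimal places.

Let C be the CIF value. C = FCA price + pre-shipment costs + freight + 0.5% × C
C − 0.5% × C = 233422.44 + 759.81 + 5066.15
0.995 × C = 239248.40
C = 239248.40 / 0.995 = 240450.65
Insurance premium = 0.5% × 240450.65 = 1202.25
Import duty = 240450.65 × 5.8% = 13946.14

CIF value: CHF 240450.65; import duty: CHF 13946.14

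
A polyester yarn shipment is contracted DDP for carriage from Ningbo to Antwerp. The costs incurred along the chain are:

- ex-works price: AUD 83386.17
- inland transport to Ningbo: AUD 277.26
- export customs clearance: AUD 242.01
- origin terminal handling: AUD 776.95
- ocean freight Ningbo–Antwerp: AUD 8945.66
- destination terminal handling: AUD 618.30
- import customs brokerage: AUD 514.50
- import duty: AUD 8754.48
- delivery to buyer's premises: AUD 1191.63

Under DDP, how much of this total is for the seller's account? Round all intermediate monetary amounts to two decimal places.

DDP: the seller bears all costs including import duty.
Seller's account: goods 83386.17 + inland to port 277.26 + export clearance 242.01 + origin terminal 776.95 + freight 8945.66 + destination terminal 618.30 + brokerage 514.50 + duty 8754.48 + delivery 1191.63 = 104706.96
Buyer's account: 0.00

Seller's account: AUD 104706.96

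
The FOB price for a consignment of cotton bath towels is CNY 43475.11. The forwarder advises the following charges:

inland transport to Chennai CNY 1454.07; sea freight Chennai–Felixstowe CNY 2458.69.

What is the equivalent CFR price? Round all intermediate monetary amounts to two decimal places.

Not relevant to the conversion: inland to port — on the seller under both FOB and CFR; already in the FOB price and stays in the CFR price.
From FOB to CFR, the seller additionally bears: freight.
CFR price = 43475.11 + 2458.69 = 45933.80

CFR price: CNY 45933.80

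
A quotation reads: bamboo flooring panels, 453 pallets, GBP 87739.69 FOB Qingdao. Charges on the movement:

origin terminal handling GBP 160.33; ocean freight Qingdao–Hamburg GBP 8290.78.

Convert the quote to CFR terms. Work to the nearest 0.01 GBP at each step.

CFR price: GBP 96030.47

Not relevant to the conversion: origin terminal — on the seller under both FOB and CFR; already in the FOB price and stays in the CFR price.
From FOB to CFR, the seller additionally bears: freight.
CFR price = 87739.69 + 8290.78 = 96030.47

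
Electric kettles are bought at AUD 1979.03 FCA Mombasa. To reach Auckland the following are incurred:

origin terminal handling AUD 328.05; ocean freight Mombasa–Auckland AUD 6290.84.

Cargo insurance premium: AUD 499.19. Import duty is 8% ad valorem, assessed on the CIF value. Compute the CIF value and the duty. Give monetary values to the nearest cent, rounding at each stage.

CIF = FCA price + pre-shipment costs + freight + insurance
CIF = 1979.03 + 328.05 + 6290.84 + 499.19 = 9097.11
Import duty = 9097.11 × 8% = 727.77

CIF value: AUD 9097.11; import duty: AUD 727.77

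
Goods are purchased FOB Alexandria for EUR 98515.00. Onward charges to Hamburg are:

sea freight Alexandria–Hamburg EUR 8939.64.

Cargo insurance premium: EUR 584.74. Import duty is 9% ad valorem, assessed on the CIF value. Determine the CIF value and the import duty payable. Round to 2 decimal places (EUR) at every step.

CIF = FOB price + freight + insurance
CIF = 98515.00 + 8939.64 + 584.74 = 108039.38
Import duty = 108039.38 × 9% = 9723.54

CIF value: EUR 108039.38; import duty: EUR 9723.54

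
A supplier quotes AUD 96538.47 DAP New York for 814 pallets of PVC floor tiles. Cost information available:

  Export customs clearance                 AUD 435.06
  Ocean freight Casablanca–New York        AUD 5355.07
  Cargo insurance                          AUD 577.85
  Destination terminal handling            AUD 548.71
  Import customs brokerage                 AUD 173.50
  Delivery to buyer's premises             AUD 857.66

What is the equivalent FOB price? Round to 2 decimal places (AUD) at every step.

Not relevant to the conversion: export clearance — on the seller under both DAP and FOB; already in the DAP price and stays in the FOB price. brokerage — on the buyer under both terms; not part of either seller's price.
From DAP to FOB, the seller no longer bears: freight, insurance, destination terminal, delivery.
FOB price = 96538.47 − 5355.07 − 577.85 − 548.71 − 857.66 = 89199.18

FOB price: AUD 89199.18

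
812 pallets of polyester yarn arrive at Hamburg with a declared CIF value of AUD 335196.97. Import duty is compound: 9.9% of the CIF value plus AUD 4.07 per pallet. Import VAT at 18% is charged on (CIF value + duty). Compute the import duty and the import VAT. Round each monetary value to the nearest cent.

Import duty: AUD 36489.34; import VAT: AUD 66903.54

Ad valorem component: 335196.97 × 9.9% = 33184.50
Specific component: 812 × 4.07 = 3304.84
Import duty = 33184.50 + 3304.84 = 36489.34
VAT base = CIF + duty = 335196.97 + 36489.34 = 371686.31
Import VAT = 371686.31 × 18% = 66903.54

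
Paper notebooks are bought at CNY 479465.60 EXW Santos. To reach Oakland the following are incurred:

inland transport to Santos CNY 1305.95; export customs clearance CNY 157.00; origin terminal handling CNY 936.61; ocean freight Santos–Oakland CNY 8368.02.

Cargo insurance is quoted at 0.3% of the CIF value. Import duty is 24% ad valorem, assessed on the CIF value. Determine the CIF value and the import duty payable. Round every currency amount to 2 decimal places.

Let C be the CIF value. C = EXW price + pre-shipment costs + freight + 0.3% × C
C − 0.3% × C = 479465.60 + 1305.95 + 157.00 + 936.61 + 8368.02
0.997 × C = 490233.18
C = 490233.18 / 0.997 = 491708.30
Insurance premium = 0.3% × 491708.30 = 1475.12
Import duty = 491708.30 × 24% = 118009.99

CIF value: CNY 491708.30; import duty: CNY 118009.99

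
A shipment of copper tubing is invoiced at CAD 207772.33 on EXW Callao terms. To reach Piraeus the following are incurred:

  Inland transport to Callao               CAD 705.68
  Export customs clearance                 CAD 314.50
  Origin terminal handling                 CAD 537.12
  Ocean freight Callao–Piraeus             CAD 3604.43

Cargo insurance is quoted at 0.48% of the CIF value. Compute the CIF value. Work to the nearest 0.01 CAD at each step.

Let C be the CIF value. C = EXW price + pre-shipment costs + freight + 0.48% × C
C − 0.48% × C = 207772.33 + 705.68 + 314.50 + 537.12 + 3604.43
0.9952 × C = 212934.06
C = 212934.06 / 0.9952 = 213961.07
Insurance premium = 0.48% × 213961.07 = 1027.01

CIF value: CAD 213961.07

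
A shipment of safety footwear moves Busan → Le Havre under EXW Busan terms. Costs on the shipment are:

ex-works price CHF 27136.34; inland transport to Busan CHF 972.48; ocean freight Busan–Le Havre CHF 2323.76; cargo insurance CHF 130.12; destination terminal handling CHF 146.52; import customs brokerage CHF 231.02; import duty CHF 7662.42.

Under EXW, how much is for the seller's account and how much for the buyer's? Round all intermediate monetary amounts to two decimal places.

Seller: CHF 27136.34; buyer: CHF 11466.32

EXW: the seller makes goods available at their premises; the buyer bears all onward costs.
Seller's account: goods 27136.34 = 27136.34
Buyer's account: inland to port 972.48 + freight 2323.76 + insurance 130.12 + destination terminal 146.52 + brokerage 231.02 + duty 7662.42 = 11466.32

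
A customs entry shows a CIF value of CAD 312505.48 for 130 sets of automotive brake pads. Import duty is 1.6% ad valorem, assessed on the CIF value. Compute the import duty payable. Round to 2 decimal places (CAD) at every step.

Import duty: CAD 5000.09

Import duty = 312505.48 × 1.6% = 5000.09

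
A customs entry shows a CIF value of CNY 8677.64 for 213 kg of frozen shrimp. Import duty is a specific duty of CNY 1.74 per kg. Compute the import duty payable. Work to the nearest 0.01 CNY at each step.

Import duty: CNY 370.62

Import duty = 213 × 1.74 = 370.62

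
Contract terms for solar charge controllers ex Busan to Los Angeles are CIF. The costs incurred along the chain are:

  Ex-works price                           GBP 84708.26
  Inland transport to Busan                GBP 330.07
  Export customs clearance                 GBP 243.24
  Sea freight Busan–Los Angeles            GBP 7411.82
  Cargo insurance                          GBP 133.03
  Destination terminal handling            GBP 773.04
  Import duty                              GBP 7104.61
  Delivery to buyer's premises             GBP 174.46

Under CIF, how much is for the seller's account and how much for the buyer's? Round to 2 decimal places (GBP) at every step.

Seller: GBP 92826.42; buyer: GBP 8052.11

CIF: the seller pays costs through ocean freight and marine insurance to the destination port.
Seller's account: goods 84708.26 + inland to port 330.07 + export clearance 243.24 + freight 7411.82 + insurance 133.03 = 92826.42
Buyer's account: destination terminal 773.04 + duty 7104.61 + delivery 174.46 = 8052.11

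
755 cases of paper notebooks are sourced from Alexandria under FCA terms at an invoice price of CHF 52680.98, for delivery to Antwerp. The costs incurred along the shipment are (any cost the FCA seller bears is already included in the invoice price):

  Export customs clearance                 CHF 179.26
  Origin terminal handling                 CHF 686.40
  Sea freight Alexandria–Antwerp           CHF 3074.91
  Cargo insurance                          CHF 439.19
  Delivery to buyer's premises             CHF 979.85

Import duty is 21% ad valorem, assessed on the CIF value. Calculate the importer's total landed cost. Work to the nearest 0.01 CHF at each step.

Total landed cost: CHF 69806.44

FCA: the seller delivers export-cleared goods to the carrier; the buyer bears costs from that point.
Already in the invoice (seller's account under FCA): export clearance — exclude.
CIF value = FCA price + origin terminal + freight + insurance = 52680.98 + 686.40 + 3074.91 + 439.19 = 56881.48
Import duty = 56881.48 × 21% = 11945.11
Buyer bears: origin terminal 686.40 + freight 3074.91 + insurance 439.19 + delivery 979.85 + duty 11945.11 = 17125.46
Landed cost = invoice 52680.98 + 17125.46 = 69806.44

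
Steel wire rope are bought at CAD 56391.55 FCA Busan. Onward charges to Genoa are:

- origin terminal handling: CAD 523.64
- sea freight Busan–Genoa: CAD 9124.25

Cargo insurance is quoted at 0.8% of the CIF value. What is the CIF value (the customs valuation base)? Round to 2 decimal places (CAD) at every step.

Let C be the CIF value. C = FCA price + pre-shipment costs + freight + 0.8% × C
C − 0.8% × C = 56391.55 + 523.64 + 9124.25
0.992 × C = 66039.44
C = 66039.44 / 0.992 = 66572.02
Insurance premium = 0.8% × 66572.02 = 532.58

CIF value: CAD 66572.02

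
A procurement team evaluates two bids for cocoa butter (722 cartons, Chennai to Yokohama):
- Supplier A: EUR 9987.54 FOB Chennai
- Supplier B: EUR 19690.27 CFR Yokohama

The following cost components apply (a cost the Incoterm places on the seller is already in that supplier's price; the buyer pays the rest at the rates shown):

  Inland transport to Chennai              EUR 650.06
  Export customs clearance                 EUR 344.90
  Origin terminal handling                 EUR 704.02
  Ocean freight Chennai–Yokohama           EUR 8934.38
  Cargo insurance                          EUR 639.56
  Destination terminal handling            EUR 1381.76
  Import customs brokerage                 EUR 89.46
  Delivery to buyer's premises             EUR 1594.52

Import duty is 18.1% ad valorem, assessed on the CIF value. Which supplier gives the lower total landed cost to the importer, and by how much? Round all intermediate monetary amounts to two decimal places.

Supplier A is cheaper by EUR 907.42

Supplier A (FOB):
CIF value = FOB price + freight + insurance = 9987.54 + 8934.38 + 639.56 = 19561.48
Import duty = 19561.48 × 18.1% = 3540.63
Buyer bears (A): 8934.38 + 639.56 + 1381.76 + 89.46 + 1594.52 = 12639.68
Landed cost (A) = invoice 9987.54 + 12639.68 + duty 3540.63 = 26167.85
Supplier B (CFR):
CIF value = CFR price + insurance = 19690.27 + 639.56 = 20329.83
Import duty = 20329.83 × 18.1% = 3679.70
Buyer bears (B): 639.56 + 1381.76 + 89.46 + 1594.52 = 3705.30
Landed cost (B) = invoice 19690.27 + 3705.30 + duty 3679.70 = 27075.27
Difference = |26167.85 − 27075.27| = 907.42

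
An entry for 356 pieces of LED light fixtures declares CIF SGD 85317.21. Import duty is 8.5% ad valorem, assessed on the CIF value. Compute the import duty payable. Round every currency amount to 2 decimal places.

Import duty: SGD 7251.96

Import duty = 85317.21 × 8.5% = 7251.96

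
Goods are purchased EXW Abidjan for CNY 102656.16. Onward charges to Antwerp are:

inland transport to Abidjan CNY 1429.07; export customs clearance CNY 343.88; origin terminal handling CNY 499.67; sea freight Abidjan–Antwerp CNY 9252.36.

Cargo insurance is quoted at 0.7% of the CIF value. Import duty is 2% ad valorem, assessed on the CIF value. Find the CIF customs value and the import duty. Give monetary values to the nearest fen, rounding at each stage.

Let C be the CIF value. C = EXW price + pre-shipment costs + freight + 0.7% × C
C − 0.7% × C = 102656.16 + 1429.07 + 343.88 + 499.67 + 9252.36
0.993 × C = 114181.14
C = 114181.14 / 0.993 = 114986.04
Insurance premium = 0.7% × 114986.04 = 804.90
Import duty = 114986.04 × 2% = 2299.72

CIF value: CNY 114986.04; import duty: CNY 2299.72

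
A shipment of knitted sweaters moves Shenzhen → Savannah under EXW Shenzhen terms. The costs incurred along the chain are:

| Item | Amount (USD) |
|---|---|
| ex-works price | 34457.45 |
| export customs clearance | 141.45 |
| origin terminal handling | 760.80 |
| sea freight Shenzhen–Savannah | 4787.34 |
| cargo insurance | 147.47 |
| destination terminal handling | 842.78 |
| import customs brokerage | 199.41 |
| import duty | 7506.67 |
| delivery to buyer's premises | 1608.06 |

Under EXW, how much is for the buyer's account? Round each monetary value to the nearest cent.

Buyer's account: USD 15993.98

EXW: the seller makes goods available at their premises; the buyer bears all onward costs.
Seller's account: goods 34457.45 = 34457.45
Buyer's account: export clearance 141.45 + origin terminal 760.80 + freight 4787.34 + insurance 147.47 + destination terminal 842.78 + brokerage 199.41 + duty 7506.67 + delivery 1608.06 = 15993.98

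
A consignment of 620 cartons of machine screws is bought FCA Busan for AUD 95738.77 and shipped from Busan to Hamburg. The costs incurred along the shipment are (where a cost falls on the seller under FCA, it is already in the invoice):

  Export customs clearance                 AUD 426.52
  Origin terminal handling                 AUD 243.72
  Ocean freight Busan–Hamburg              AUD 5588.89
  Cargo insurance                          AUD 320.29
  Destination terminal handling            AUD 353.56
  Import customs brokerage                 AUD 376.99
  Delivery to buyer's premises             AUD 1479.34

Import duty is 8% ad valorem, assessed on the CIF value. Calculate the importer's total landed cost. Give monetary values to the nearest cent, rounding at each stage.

FCA: the seller delivers export-cleared goods to the carrier; the buyer bears costs from that point.
Already in the invoice (seller's account under FCA): export clearance — exclude.
CIF value = FCA price + origin terminal + freight + insurance = 95738.77 + 243.72 + 5588.89 + 320.29 = 101891.67
Import duty = 101891.67 × 8% = 8151.33
Buyer bears: origin terminal 243.72 + freight 5588.89 + insurance 320.29 + destination terminal 353.56 + brokerage 376.99 + delivery 1479.34 + duty 8151.33 = 16514.12
Landed cost = invoice 95738.77 + 16514.12 = 112252.89

Total landed cost: AUD 112252.89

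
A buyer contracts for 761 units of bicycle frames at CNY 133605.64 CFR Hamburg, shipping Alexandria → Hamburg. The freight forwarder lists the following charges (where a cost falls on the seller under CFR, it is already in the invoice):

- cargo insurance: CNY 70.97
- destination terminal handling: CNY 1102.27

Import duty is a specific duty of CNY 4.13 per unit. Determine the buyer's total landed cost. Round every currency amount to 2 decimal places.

Total landed cost: CNY 137921.81

CFR: the seller pays costs through ocean freight to the destination port, but not insurance.
CIF value = CFR price + insurance = 133605.64 + 70.97 = 133676.61
Import duty = 761 × 4.13 = 3142.93
Buyer bears: insurance 70.97 + destination terminal 1102.27 + duty 3142.93 = 4316.17
Landed cost = invoice 133605.64 + 4316.17 = 137921.81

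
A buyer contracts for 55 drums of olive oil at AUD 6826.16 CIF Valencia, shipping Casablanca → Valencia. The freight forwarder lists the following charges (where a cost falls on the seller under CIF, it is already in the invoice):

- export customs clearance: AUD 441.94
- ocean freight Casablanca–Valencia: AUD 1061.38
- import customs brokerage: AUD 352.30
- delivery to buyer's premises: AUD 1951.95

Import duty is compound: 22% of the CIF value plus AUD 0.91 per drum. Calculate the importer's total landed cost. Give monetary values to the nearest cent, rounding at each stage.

CIF: the seller pays costs through ocean freight and marine insurance to the destination port.
Already in the invoice (seller's account under CIF): export clearance, freight — exclude.
The CIF price already equals the CIF value: 6826.16
Ad valorem component: 6826.16 × 22% = 1501.76
Specific component: 55 × 0.91 = 50.05
Import duty = 1501.76 + 50.05 = 1551.81
Buyer bears: brokerage 352.30 + delivery 1951.95 + duty 1551.81 = 3856.06
Landed cost = invoice 6826.16 + 3856.06 = 10682.22

Total landed cost: AUD 10682.22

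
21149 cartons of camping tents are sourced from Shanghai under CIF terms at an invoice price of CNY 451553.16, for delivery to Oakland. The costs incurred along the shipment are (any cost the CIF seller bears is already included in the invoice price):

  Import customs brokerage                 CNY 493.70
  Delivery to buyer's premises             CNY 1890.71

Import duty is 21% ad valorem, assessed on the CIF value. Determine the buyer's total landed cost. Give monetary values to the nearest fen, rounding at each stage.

CIF: the seller pays costs through ocean freight and marine insurance to the destination port.
The CIF price already equals the CIF value: 451553.16
Import duty = 451553.16 × 21% = 94826.16
Buyer bears: brokerage 493.70 + delivery 1890.71 + duty 94826.16 = 97210.57
Landed cost = invoice 451553.16 + 97210.57 = 548763.73

Total landed cost: CNY 548763.73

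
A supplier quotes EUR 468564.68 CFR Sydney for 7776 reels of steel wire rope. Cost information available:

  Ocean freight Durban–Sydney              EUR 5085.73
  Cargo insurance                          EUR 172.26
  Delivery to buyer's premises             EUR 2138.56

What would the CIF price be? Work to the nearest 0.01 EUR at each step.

Not relevant to the conversion: freight — on the seller under both CFR and CIF; already in the CFR price and stays in the CIF price. delivery — on the buyer under both terms; not part of either seller's price.
From CFR to CIF, the seller additionally bears: insurance.
CIF price = 468564.68 + 172.26 = 468736.94

CIF price: EUR 468736.94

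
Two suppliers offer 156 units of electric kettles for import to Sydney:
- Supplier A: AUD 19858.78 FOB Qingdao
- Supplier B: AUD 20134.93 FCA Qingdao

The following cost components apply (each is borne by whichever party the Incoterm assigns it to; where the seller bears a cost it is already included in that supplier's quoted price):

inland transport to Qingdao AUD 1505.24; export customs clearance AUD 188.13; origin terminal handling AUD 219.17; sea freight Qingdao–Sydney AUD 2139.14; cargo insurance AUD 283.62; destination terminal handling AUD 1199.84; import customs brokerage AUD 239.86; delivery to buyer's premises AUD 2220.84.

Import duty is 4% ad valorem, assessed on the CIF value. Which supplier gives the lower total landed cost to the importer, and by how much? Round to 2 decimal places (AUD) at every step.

Supplier A (FOB):
CIF value = FOB price + freight + insurance = 19858.78 + 2139.14 + 283.62 = 22281.54
Import duty = 22281.54 × 4% = 891.26
Buyer bears (A): 2139.14 + 283.62 + 1199.84 + 239.86 + 2220.84 = 6083.30
Landed cost (A) = invoice 19858.78 + 6083.30 + duty 891.26 = 26833.34
Supplier B (FCA):
CIF value = FCA price + origin terminal + freight + insurance = 20134.93 + 219.17 + 2139.14 + 283.62 = 22776.86
Import duty = 22776.86 × 4% = 911.07
Buyer bears (B): 219.17 + 2139.14 + 283.62 + 1199.84 + 239.86 + 2220.84 = 6302.47
Landed cost (B) = invoice 20134.93 + 6302.47 + duty 911.07 = 27348.47
Difference = |26833.34 − 27348.47| = 515.13

Supplier A is cheaper by AUD 515.13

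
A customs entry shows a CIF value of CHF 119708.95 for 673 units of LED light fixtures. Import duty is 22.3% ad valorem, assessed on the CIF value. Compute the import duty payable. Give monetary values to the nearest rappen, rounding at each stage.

Import duty: CHF 26695.10

Import duty = 119708.95 × 22.3% = 26695.10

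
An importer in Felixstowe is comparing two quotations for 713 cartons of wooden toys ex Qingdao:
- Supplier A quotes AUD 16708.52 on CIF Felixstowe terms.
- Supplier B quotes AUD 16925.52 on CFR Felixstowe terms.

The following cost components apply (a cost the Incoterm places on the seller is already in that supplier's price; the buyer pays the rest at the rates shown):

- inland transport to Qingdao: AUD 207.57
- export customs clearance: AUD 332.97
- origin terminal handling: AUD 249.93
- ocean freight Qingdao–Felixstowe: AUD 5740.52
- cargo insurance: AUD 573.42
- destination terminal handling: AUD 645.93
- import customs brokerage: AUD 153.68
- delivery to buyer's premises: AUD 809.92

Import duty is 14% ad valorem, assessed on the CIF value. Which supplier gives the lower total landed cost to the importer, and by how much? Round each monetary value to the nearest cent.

Supplier A is cheaper by AUD 901.08

Supplier A (CIF):
The CIF price already equals the CIF value: 16708.52
Import duty = 16708.52 × 14% = 2339.19
Buyer bears (A): 645.93 + 153.68 + 809.92 = 1609.53
Landed cost (A) = invoice 16708.52 + 1609.53 + duty 2339.19 = 20657.24
Supplier B (CFR):
CIF value = CFR price + insurance = 16925.52 + 573.42 = 17498.94
Import duty = 17498.94 × 14% = 2449.85
Buyer bears (B): 573.42 + 645.93 + 153.68 + 809.92 = 2182.95
Landed cost (B) = invoice 16925.52 + 2182.95 + duty 2449.85 = 21558.32
Difference = |20657.24 − 21558.32| = 901.08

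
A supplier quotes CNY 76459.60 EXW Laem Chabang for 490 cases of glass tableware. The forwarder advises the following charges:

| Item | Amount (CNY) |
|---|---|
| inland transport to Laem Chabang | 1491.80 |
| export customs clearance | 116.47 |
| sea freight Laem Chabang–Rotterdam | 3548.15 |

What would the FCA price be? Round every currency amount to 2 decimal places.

FCA price: CNY 78067.87

Not relevant to the conversion: freight — on the buyer under both terms; not part of either seller's price.
From EXW to FCA, the seller additionally bears: inland to port, export clearance.
FCA price = 76459.60 + 1491.80 + 116.47 = 78067.87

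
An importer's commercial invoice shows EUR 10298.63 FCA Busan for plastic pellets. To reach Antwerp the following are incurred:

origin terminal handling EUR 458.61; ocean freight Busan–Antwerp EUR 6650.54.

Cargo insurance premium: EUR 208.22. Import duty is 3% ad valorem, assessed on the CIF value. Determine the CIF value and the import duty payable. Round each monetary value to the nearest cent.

CIF = FCA price + pre-shipment costs + freight + insurance
CIF = 10298.63 + 458.61 + 6650.54 + 208.22 = 17616.00
Import duty = 17616.00 × 3% = 528.48

CIF value: EUR 17616.00; import duty: EUR 528.48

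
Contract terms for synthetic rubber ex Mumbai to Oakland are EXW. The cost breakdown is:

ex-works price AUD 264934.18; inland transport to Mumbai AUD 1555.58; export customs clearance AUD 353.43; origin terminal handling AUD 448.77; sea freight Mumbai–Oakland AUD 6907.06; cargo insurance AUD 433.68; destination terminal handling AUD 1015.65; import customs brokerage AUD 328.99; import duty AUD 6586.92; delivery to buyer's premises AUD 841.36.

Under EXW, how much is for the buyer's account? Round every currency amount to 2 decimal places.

Buyer's account: AUD 18471.44

EXW: the seller makes goods available at their premises; the buyer bears all onward costs.
Seller's account: goods 264934.18 = 264934.18
Buyer's account: inland to port 1555.58 + export clearance 353.43 + origin terminal 448.77 + freight 6907.06 + insurance 433.68 + destination terminal 1015.65 + brokerage 328.99 + duty 6586.92 + delivery 841.36 = 18471.44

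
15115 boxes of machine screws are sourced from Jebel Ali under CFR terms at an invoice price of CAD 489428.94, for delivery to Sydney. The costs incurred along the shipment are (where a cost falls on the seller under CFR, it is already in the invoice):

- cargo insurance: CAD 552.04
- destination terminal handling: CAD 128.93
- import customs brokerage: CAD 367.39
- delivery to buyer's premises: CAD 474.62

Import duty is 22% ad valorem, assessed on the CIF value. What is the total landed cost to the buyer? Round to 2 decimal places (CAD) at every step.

Total landed cost: CAD 598747.74

CFR: the seller pays costs through ocean freight to the destination port, but not insurance.
CIF value = CFR price + insurance = 489428.94 + 552.04 = 489980.98
Import duty = 489980.98 × 22% = 107795.82
Buyer bears: insurance 552.04 + destination terminal 128.93 + brokerage 367.39 + delivery 474.62 + duty 107795.82 = 109318.80
Landed cost = invoice 489428.94 + 109318.80 = 598747.74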